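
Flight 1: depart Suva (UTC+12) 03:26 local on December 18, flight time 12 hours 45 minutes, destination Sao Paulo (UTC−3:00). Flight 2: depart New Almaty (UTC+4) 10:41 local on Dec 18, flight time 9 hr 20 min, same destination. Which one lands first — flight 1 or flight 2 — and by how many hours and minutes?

the first, by 11 hours 50 minutes

Flight 1 in UTC: 03:26 − 12:00 = 15:26 on Dec 17.
+12 hours 45 minutes → arrive 04:11 UTC on Dec 18.
Flight 2 in UTC: 10:41 − 4:00 = 06:41 on Dec 18.
+9 hours 20 minutes → arrive 16:01 UTC on Dec 18.
Flight 1 lands earlier by 11 hours 50 minutes.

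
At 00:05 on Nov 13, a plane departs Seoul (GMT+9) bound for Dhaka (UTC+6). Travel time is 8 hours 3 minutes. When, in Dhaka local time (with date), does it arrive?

05:08 on Nov 13

Dhaka is 3:00 behind Seoul.
After 8 hours and 3 minutes it is 08:08 in Seoul.
Shift by the zone difference: 08:08 − 3:00 = 05:08 on Nov 13 in Dhaka.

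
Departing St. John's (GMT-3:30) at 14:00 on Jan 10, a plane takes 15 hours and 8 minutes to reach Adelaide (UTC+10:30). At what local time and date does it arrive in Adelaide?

Adelaide is 14:00 ahead of St. John's.
After 15 hours 8 minutes it is 05:08 (Jan 11) in St. John's.
Shift by the zone difference: 05:08 + 14:00 = 19:08 on Jan 11 in Adelaide.

19:08 on Jan 11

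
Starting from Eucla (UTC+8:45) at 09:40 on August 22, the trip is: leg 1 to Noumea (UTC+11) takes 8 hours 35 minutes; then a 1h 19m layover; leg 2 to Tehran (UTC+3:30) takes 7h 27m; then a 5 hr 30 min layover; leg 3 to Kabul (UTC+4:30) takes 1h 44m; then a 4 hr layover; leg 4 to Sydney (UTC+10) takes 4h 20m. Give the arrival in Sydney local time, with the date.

19:50 on Aug 23

Convert departure to UTC: 09:40 − 8:45 = 00:55 UTC on Aug 22.
Add 8 hours 35 minutes leg 1 → 09:30 UTC.
Add 1 hour and 19 minutes layover in Noumea → 10:49 UTC.
Add 7 hours 27 minutes leg 2 → 18:16 UTC.
Add 5 hours 30 minutes layover in Tehran → 23:46 UTC.
Add 1 hour and 44 minutes leg 3 → 01:30 UTC (Aug 23).
Add 4 hours layover in Kabul → 05:30 UTC.
Add 4 hours 20 minutes leg 4 → 09:50 UTC.
Sydney is UTC+10:00, so local arrival = 09:50 + 10:00 = 19:50 on Aug 23.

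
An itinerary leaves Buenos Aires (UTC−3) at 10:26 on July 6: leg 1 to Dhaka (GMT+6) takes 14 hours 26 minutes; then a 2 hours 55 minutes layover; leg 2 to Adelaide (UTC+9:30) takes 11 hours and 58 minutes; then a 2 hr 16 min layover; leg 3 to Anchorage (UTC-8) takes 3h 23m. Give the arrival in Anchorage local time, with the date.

Convert departure to UTC: 10:26 + 3:00 = 13:26 UTC on Jul 6.
Add 14 hours 26 minutes leg 1 → 03:52 UTC (Jul 7).
Add 2 hours and 55 minutes layover in Dhaka → 06:47 UTC.
Add 11 hours and 58 minutes leg 2 → 18:45 UTC.
Add 2 hours 16 minutes layover in Adelaide → 21:01 UTC.
Add 3 hours 23 minutes leg 3 → 00:24 UTC (Jul 8).
Anchorage is UTC−8:00, so local arrival = 00:24 − 8:00 = 16:24 on Jul 7.

16:24 on July 7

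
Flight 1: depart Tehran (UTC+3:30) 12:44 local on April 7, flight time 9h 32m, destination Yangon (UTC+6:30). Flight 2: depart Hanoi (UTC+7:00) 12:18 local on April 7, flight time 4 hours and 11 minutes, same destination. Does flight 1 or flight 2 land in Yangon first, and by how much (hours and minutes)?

the second, by 9 hours 17 minutes

Flight 1 in UTC: 12:44 − 3:30 = 09:14 on Apr 7.
+9 hours 32 minutes → arrive 18:46 UTC on Apr 7.
Flight 2 in UTC: 12:18 − 7:00 = 05:18 on Apr 7.
+4 hours and 11 minutes → arrive 09:29 UTC on Apr 7.
Flight 2 lands earlier by 9 hours 17 minutes.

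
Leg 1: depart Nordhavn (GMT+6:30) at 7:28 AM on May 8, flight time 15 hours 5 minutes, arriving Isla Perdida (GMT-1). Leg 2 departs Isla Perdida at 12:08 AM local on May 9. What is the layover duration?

9 hours 5 minutes

Convert departure to UTC: 7:28 AM − 6:30 = 12:58 AM UTC on May 8.
Add 15 hours and 5 minutes flight time → 4:03 PM UTC.
Isla Perdida is UTC−1:00, so local arrival = 4:03 PM − 1:00 = 3:03 PM on May 8.
Layover = 12:08 AM − 3:03 PM (+1 day) = 9 hours 5 minutes.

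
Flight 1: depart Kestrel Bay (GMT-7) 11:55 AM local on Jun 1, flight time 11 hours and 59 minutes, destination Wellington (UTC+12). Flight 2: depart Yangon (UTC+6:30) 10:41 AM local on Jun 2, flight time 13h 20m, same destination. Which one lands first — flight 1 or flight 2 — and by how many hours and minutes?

Flight 1 in UTC: 11:55 AM + 7:00 = 6:55 PM on Jun 1.
+11 hours 59 minutes → arrive 6:54 AM UTC on Jun 2.
Flight 2 in UTC: 10:41 AM − 6:30 = 4:11 AM on Jun 2.
+13 hours and 20 minutes → arrive 5:31 PM UTC on Jun 2.
Flight 1 lands earlier by 10 hours 37 minutes.

the first, by 10 hours 37 minutes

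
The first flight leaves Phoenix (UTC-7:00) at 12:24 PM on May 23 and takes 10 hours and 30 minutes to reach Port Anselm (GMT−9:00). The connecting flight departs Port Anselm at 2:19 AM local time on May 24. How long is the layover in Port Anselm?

5 hours 25 minutes

Convert departure to UTC: 12:24 PM + 7:00 = 7:24 PM UTC on May 23.
Add 10 hours and 30 minutes flight time → 5:54 AM UTC (May 24).
Port Anselm is UTC−9:00, so local arrival = 5:54 AM − 9:00 = 8:54 PM on May 23.
Layover = 2:19 AM − 8:54 PM (+1 day) = 5 hours 25 minutes.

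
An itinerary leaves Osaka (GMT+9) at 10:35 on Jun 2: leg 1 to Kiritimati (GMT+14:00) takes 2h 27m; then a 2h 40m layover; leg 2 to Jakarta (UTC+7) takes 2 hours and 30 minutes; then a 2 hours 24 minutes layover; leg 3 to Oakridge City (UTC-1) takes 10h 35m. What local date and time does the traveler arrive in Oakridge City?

Convert departure to UTC: 10:35 − 9:00 = 01:35 UTC on Jun 2.
Add 2 hours and 27 minutes leg 1 → 04:02 UTC.
Add 2 hours and 40 minutes layover in Kiritimati → 06:42 UTC.
Add 2 hours and 30 minutes leg 2 → 09:12 UTC.
Add 2 hours and 24 minutes layover in Jakarta → 11:36 UTC.
Add 10 hours and 35 minutes leg 3 → 22:11 UTC.
Oakridge City is UTC−1:00, so local arrival = 22:11 − 1:00 = 21:11 on Jun 2.

21:11 on Jun 2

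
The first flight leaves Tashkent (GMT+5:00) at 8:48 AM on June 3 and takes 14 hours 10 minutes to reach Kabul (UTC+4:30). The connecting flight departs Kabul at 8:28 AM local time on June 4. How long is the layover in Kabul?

10 hours

Convert departure to UTC: 8:48 AM − 5:00 = 3:48 AM UTC on Jun 3.
Add 14 hours 10 minutes flight time → 5:58 PM UTC.
Kabul is UTC+4:30, so local arrival = 5:58 PM + 4:30 = 10:28 PM on Jun 3.
Layover = 8:28 AM − 10:28 PM (+1 day) = 10 hours.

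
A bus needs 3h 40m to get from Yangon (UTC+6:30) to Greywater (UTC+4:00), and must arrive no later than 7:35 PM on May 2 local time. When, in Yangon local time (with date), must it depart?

Target arrival in UTC: 7:35 PM − 4:00 = 3:35 PM on May 2.
Subtract 3 hours 40 minutes → departure 11:55 AM UTC on May 2.
Yangon is UTC+6:30: 11:55 AM + 6:30 = 6:25 PM on May 2.

6:25 PM on May 2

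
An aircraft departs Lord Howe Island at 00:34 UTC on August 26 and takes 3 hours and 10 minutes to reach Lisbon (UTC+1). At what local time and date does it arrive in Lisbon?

Departure is given in UTC: 00:34 on Aug 26.
Add 3 hours 10 minutes → 03:44 UTC.
Lisbon is UTC+1:00: 03:44 + 1:00 = 04:44 on Aug 26.

04:44 on August 26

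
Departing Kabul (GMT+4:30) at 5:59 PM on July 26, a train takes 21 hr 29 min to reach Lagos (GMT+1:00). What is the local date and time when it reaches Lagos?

11:58 AM on July 27

Convert departure to UTC: 5:59 PM − 4:30 = 1:29 PM UTC on Jul 26.
Add 21 hours and 29 minutes travel time → 10:58 AM UTC (Jul 27).
Lagos is UTC+1:00, so local arrival = 10:58 AM + 1:00 = 11:58 AM on Jul 27.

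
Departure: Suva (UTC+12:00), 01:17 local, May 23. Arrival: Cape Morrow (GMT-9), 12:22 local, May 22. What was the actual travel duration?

8 hours 5 minutes

Cape Morrow is 21:00 behind Suva.
Clock-face elapsed time (ignoring zones) is −12 hours 55 minutes.
Actual elapsed = −12 hours 55 minutes + 21:00 = 8 hours 5 minutes.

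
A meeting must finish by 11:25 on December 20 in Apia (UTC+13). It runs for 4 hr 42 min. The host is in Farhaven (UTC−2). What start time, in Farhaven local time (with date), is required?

Target end time in UTC: 11:25 − 13:00 = 22:25 on Dec 19.
Subtract 4 hours 42 minutes → start 17:43 UTC on Dec 19.
Farhaven is UTC−2:00: 17:43 − 2:00 = 15:43 on Dec 19.

15:43 on December 19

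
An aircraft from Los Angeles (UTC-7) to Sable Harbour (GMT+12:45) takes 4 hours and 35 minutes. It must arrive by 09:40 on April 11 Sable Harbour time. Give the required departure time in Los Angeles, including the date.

Target arrival in UTC: 09:40 − 12:45 = 20:55 on Apr 10.
Subtract 4 hours and 35 minutes → departure 16:20 UTC on Apr 10.
Los Angeles is UTC−7:00: 16:20 − 7:00 = 09:20 on Apr 10.

09:20 on Apr 10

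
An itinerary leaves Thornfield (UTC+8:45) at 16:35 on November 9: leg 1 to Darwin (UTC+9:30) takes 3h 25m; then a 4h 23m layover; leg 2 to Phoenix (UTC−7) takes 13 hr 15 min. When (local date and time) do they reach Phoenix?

Convert departure to UTC: 16:35 − 8:45 = 07:50 UTC on Nov 9.
Add 3 hours 25 minutes leg 1 → 11:15 UTC.
Add 4 hours and 23 minutes layover in Darwin → 15:38 UTC.
Add 13 hours and 15 minutes leg 2 → 04:53 UTC (Nov 10).
Phoenix is UTC−7:00, so local arrival = 04:53 − 7:00 = 21:53 on Nov 9.

21:53 on Nov 9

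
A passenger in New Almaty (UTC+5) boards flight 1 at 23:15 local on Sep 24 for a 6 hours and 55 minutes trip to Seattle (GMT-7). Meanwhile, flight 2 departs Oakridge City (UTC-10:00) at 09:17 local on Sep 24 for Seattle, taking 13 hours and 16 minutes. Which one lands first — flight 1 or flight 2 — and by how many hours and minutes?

Flight 1 in UTC: 23:15 − 5:00 = 18:15 on Sep 24.
+6 hours and 55 minutes → arrive 01:10 UTC on Sep 25.
Flight 2 in UTC: 09:17 + 10:00 = 19:17 on Sep 24.
+13 hours 16 minutes → arrive 08:33 UTC on Sep 25.
Flight 1 lands earlier by 7 hours 23 minutes.

the first, by 7 hours 23 minutes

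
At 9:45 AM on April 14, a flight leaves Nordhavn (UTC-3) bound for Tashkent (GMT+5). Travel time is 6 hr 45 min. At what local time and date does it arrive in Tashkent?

12:30 AM on April 15

Convert departure to UTC: 9:45 AM + 3:00 = 12:45 PM UTC on Apr 14.
Add 6 hours 45 minutes travel time → 7:30 PM UTC.
Tashkent is UTC+5:00, so local arrival = 7:30 PM + 5:00 = 12:30 AM on Apr 15.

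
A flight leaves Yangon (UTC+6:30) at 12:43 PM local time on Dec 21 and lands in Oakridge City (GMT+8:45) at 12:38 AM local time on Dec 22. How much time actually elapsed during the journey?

9 hours 40 minutes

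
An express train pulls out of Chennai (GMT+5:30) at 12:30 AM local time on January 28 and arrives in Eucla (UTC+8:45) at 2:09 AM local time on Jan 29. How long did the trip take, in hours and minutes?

Departure in UTC: 12:30 AM − 5:30 = 7:00 PM on Jan 27.
Arrival in UTC: 2:09 AM − 8:45 = 5:24 PM on Jan 28.
Elapsed = 5:24 PM − 7:00 PM (+1 day) = 22 hours 24 minutes.

22 hours 24 minutes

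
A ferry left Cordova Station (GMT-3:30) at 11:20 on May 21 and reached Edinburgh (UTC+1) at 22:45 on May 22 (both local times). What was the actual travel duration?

30 hours 55 minutes

Departure in UTC: 11:20 + 3:30 = 14:50 on May 21.
Arrival in UTC: 22:45 − 1:00 = 21:45 on May 22.
Elapsed = 21:45 − 14:50 (+1 day) = 30 hours 55 minutes.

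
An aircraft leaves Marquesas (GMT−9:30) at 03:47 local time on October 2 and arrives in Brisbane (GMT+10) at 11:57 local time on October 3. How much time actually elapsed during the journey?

12 hours 40 minutes

Departure in UTC: 03:47 + 9:30 = 13:17 on Oct 2.
Arrival in UTC: 11:57 − 10:00 = 01:57 on Oct 3.
Elapsed = 01:57 − 13:17 (+1 day) = 12 hours 40 minutes.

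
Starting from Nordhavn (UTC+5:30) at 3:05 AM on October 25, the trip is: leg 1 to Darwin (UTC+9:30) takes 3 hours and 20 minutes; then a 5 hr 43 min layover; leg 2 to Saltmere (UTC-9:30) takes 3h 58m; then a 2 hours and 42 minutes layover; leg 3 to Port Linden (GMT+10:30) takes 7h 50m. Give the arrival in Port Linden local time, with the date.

Convert departure to UTC: 3:05 AM − 5:30 = 9:35 PM UTC on Oct 24.
Add 3 hours 20 minutes leg 1 → 12:55 AM UTC (Oct 25).
Add 5 hours and 43 minutes layover in Darwin → 6:38 AM UTC.
Add 3 hours and 58 minutes leg 2 → 10:36 AM UTC.
Add 2 hours 42 minutes layover in Saltmere → 1:18 PM UTC.
Add 7 hours and 50 minutes leg 3 → 9:08 PM UTC.
Port Linden is UTC+10:30, so local arrival = 9:08 PM + 10:30 = 7:38 AM on Oct 26.

7:38 AM on Oct 26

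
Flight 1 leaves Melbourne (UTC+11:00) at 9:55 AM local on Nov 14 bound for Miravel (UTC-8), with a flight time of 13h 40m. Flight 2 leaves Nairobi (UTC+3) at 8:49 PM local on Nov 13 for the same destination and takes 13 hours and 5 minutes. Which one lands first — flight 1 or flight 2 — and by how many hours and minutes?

Flight 1 in UTC: 9:55 AM − 11:00 = 10:55 PM on Nov 13.
+13 hours 40 minutes → arrive 12:35 PM UTC on Nov 14.
Flight 2 in UTC: 8:49 PM − 3:00 = 5:49 PM on Nov 13.
+13 hours 5 minutes → arrive 6:54 AM UTC on Nov 14.
Flight 2 lands earlier by 5 hours 41 minutes.

the second, by 5 hours 41 minutes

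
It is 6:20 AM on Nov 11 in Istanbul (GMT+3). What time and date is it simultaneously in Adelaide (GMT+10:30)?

1:50 PM on November 11

In UTC: 6:20 AM − 3:00 = 3:20 AM on Nov 11.
Adelaide is UTC+10:30: 3:20 AM + 10:30 = 1:50 PM on Nov 11.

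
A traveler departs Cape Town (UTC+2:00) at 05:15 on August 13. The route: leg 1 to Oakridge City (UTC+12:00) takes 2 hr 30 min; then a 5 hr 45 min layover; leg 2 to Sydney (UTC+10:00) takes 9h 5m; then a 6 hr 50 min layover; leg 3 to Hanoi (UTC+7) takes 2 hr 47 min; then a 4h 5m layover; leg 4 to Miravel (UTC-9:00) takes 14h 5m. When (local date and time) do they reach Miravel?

Convert departure to UTC: 05:15 − 2:00 = 03:15 UTC on Aug 13.
Add 2 hours 30 minutes leg 1 → 05:45 UTC.
Add 5 hours 45 minutes layover in Oakridge City → 11:30 UTC.
Add 9 hours 5 minutes leg 2 → 20:35 UTC.
Add 6 hours and 50 minutes layover in Sydney → 03:25 UTC (Aug 14).
Add 2 hours 47 minutes leg 3 → 06:12 UTC.
Add 4 hours and 5 minutes layover in Hanoi → 10:17 UTC.
Add 14 hours 5 minutes leg 4 → 00:22 UTC (Aug 15).
Miravel is UTC−9:00, so local arrival = 00:22 − 9:00 = 15:22 on Aug 14.

15:22 on August 14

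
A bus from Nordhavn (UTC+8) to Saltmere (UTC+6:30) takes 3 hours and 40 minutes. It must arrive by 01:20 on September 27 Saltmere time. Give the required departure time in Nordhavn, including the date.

23:10 on September 26

Target arrival in UTC: 01:20 − 6:30 = 18:50 on Sep 26.
Subtract 3 hours 40 minutes → departure 15:10 UTC on Sep 26.
Nordhavn is UTC+8:00: 15:10 + 8:00 = 23:10 on Sep 26.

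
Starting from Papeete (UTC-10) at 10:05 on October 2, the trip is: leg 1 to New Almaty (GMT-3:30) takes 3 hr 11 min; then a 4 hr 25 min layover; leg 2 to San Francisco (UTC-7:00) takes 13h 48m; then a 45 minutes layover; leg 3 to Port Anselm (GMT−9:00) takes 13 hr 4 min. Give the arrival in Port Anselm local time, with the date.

Convert departure to UTC: 10:05 + 10:00 = 20:05 UTC on Oct 2.
Add 3 hours 11 minutes leg 1 → 23:16 UTC.
Add 4 hours 25 minutes layover in New Almaty → 03:41 UTC (Oct 3).
Add 13 hours and 48 minutes leg 2 → 17:29 UTC.
Add 45 minutes layover in San Francisco → 18:14 UTC.
Add 13 hours 4 minutes leg 3 → 07:18 UTC (Oct 4).
Port Anselm is UTC−9:00, so local arrival = 07:18 − 9:00 = 22:18 on Oct 3.

22:18 on Oct 3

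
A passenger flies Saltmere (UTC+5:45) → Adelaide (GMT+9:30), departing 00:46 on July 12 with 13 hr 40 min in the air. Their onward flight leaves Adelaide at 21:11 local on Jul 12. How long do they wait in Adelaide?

3 hours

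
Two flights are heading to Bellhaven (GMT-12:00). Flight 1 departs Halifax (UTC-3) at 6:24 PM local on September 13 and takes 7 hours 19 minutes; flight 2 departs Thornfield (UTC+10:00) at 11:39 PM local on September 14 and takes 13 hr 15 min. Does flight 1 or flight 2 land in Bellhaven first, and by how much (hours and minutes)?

Flight 1 in UTC: 6:24 PM + 3:00 = 9:24 PM on Sep 13.
+7 hours 19 minutes → arrive 4:43 AM UTC on Sep 14.
Flight 2 in UTC: 11:39 PM − 10:00 = 1:39 PM on Sep 14.
+13 hours 15 minutes → arrive 2:54 AM UTC on Sep 15.
Flight 1 lands earlier by 22 hours 11 minutes.

the first, by 22 hours 11 minutes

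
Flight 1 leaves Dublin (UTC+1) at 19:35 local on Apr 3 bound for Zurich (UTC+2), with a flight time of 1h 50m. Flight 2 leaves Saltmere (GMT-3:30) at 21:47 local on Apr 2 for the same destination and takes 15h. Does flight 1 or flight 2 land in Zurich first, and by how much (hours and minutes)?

the second, by 4 hours 8 minutes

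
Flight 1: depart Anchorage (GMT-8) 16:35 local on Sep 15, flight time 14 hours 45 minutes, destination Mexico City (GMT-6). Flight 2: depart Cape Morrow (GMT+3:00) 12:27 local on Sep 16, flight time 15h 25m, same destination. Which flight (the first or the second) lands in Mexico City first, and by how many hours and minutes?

Flight 1 in UTC: 16:35 + 8:00 = 00:35 on Sep 16.
+14 hours and 45 minutes → arrive 15:20 UTC on Sep 16.
Flight 2 in UTC: 12:27 − 3:00 = 09:27 on Sep 16.
+15 hours and 25 minutes → arrive 00:52 UTC on Sep 17.
Flight 1 lands earlier by 9 hours 32 minutes.

the first, by 9 hours 32 minutes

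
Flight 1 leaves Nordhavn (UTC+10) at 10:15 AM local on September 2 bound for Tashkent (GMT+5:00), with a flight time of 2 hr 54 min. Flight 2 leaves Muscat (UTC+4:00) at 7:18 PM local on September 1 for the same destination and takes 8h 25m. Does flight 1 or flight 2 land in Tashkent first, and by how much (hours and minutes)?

Flight 1 in UTC: 10:15 AM − 10:00 = 12:15 AM on Sep 2.
+2 hours 54 minutes → arrive 3:09 AM UTC on Sep 2.
Flight 2 in UTC: 7:18 PM − 4:00 = 3:18 PM on Sep 1.
+8 hours and 25 minutes → arrive 11:43 PM UTC on Sep 1.
Flight 2 lands earlier by 3 hours 26 minutes.

the second, by 3 hours 26 minutes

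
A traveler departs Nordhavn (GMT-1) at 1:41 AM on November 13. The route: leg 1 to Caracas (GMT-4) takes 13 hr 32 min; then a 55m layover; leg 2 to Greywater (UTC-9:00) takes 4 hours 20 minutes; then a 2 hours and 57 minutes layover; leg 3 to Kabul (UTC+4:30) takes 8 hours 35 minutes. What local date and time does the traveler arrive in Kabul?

1:30 PM on November 14

Convert departure to UTC: 1:41 AM + 1:00 = 2:41 AM UTC on Nov 13.
Add 13 hours 32 minutes leg 1 → 4:13 PM UTC.
Add 55 minutes layover in Caracas → 5:08 PM UTC.
Add 4 hours 20 minutes leg 2 → 9:28 PM UTC.
Add 2 hours 57 minutes layover in Greywater → 12:25 AM UTC (Nov 14).
Add 8 hours and 35 minutes leg 3 → 9:00 AM UTC.
Kabul is UTC+4:30, so local arrival = 9:00 AM + 4:30 = 1:30 PM on Nov 14.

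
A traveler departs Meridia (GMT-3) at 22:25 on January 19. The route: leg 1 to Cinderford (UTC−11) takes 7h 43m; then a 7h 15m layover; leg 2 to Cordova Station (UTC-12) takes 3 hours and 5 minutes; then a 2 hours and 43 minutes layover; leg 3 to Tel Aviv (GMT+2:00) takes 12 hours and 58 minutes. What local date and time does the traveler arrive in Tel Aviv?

Convert departure to UTC: 22:25 + 3:00 = 01:25 UTC on Jan 20.
Add 7 hours 43 minutes leg 1 → 09:08 UTC.
Add 7 hours 15 minutes layover in Cinderford → 16:23 UTC.
Add 3 hours and 5 minutes leg 2 → 19:28 UTC.
Add 2 hours and 43 minutes layover in Cordova Station → 22:11 UTC.
Add 12 hours and 58 minutes leg 3 → 11:09 UTC (Jan 21).
Tel Aviv is UTC+2:00, so local arrival = 11:09 + 2:00 = 13:09 on Jan 21.

13:09 on Jan 21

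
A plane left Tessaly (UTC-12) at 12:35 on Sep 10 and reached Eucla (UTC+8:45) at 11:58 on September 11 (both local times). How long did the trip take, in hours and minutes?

Departure in UTC: 12:35 + 12:00 = 00:35 on Sep 11.
Arrival in UTC: 11:58 − 8:45 = 03:13 on Sep 11.
Elapsed = 03:13 − 00:35 = 2 hours 38 minutes.

2 hours 38 minutes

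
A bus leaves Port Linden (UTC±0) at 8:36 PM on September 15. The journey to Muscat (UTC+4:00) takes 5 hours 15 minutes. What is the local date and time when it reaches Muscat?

5:51 AM on Sep 16

Port Linden is at UTC+0, so departure is already 8:36 PM UTC on Sep 15.
Add 5 hours 15 minutes travel time → 1:51 AM UTC (Sep 16).
Muscat is UTC+4:00, so local arrival = 1:51 AM + 4:00 = 5:51 AM on Sep 16.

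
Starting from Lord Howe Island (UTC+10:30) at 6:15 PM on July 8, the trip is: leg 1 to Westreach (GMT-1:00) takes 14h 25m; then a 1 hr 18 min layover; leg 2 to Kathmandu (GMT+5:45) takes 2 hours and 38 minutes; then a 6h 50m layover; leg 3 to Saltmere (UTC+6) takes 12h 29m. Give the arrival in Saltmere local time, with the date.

Convert departure to UTC: 6:15 PM − 10:30 = 7:45 AM UTC on Jul 8.
Add 14 hours 25 minutes leg 1 → 10:10 PM UTC.
Add 1 hour and 18 minutes layover in Westreach → 11:28 PM UTC.
Add 2 hours 38 minutes leg 2 → 2:06 AM UTC (Jul 9).
Add 6 hours and 50 minutes layover in Kathmandu → 8:56 AM UTC.
Add 12 hours 29 minutes leg 3 → 9:25 PM UTC.
Saltmere is UTC+6:00, so local arrival = 9:25 PM + 6:00 = 3:25 AM on Jul 10.

3:25 AM on Jul 10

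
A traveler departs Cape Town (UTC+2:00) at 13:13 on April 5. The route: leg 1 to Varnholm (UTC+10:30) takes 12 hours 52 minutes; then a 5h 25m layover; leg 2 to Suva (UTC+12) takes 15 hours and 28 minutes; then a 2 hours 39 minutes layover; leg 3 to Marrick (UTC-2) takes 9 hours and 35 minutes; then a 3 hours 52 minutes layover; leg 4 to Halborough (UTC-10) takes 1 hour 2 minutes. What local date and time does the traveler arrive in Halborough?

04:06 on April 7

Convert departure to UTC: 13:13 − 2:00 = 11:13 UTC on Apr 5.
Add 12 hours and 52 minutes leg 1 → 00:05 UTC (Apr 6).
Add 5 hours and 25 minutes layover in Varnholm → 05:30 UTC.
Add 15 hours and 28 minutes leg 2 → 20:58 UTC.
Add 2 hours 39 minutes layover in Suva → 23:37 UTC.
Add 9 hours 35 minutes leg 3 → 09:12 UTC (Apr 7).
Add 3 hours and 52 minutes layover in Marrick → 13:04 UTC.
Add 1 hour 2 minutes leg 4 → 14:06 UTC.
Halborough is UTC−10:00, so local arrival = 14:06 − 10:00 = 04:06 on Apr 7.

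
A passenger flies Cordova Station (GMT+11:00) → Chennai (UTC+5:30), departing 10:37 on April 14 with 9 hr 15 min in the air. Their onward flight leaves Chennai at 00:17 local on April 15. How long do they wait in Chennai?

9 hours 55 minutes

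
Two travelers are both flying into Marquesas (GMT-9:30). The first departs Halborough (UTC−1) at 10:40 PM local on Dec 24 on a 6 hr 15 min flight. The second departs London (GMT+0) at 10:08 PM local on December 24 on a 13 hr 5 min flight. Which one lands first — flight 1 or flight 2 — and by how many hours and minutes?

the first, by 5 hours 18 minutes

Flight 1 in UTC: 10:40 PM + 1:00 = 11:40 PM on Dec 24.
+6 hours 15 minutes → arrive 5:55 AM UTC on Dec 25.
Flight 2 departs at 10:08 PM UTC (Dec 24).
+13 hours and 5 minutes → arrive 11:13 AM UTC on Dec 25.
Flight 1 lands earlier by 5 hours 18 minutes.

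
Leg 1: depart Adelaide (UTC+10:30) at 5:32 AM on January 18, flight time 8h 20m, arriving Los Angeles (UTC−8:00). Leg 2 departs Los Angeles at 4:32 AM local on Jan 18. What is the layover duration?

Convert departure to UTC: 5:32 AM − 10:30 = 7:02 PM UTC on Jan 17.
Add 8 hours and 20 minutes flight time → 3:22 AM UTC (Jan 18).
Los Angeles is UTC−8:00, so local arrival = 3:22 AM − 8:00 = 7:22 PM on Jan 17.
Layover = 4:32 AM − 7:22 PM (+1 day) = 9 hours 10 minutes.

9 hours 10 minutes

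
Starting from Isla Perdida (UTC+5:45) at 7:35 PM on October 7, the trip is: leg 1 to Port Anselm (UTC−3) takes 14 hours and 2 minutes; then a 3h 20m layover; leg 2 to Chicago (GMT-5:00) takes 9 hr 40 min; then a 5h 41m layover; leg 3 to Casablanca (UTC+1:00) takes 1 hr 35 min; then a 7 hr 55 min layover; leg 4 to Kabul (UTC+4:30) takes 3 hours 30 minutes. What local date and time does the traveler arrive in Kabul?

Convert departure to UTC: 7:35 PM − 5:45 = 1:50 PM UTC on Oct 7.
Add 14 hours 2 minutes leg 1 → 3:52 AM UTC (Oct 8).
Add 3 hours and 20 minutes layover in Port Anselm → 7:12 AM UTC.
Add 9 hours and 40 minutes leg 2 → 4:52 PM UTC.
Add 5 hours 41 minutes layover in Chicago → 10:33 PM UTC.
Add 1 hour 35 minutes leg 3 → 12:08 AM UTC (Oct 9).
Add 7 hours 55 minutes layover in Casablanca → 8:03 AM UTC.
Add 3 hours and 30 minutes leg 4 → 11:33 AM UTC.
Kabul is UTC+4:30, so local arrival = 11:33 AM + 4:30 = 4:03 PM on Oct 9.

4:03 PM on October 9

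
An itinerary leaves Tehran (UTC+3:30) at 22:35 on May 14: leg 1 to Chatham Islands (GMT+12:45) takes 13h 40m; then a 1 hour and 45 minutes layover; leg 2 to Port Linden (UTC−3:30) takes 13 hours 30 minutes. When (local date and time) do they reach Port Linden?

20:30 on May 15

Convert departure to UTC: 22:35 − 3:30 = 19:05 UTC on May 14.
Add 13 hours and 40 minutes leg 1 → 08:45 UTC (May 15).
Add 1 hour 45 minutes layover in Chatham Islands → 10:30 UTC.
Add 13 hours and 30 minutes leg 2 → 00:00 UTC (May 16).
Port Linden is UTC−3:30, so local arrival = 00:00 − 3:30 = 20:30 on May 15.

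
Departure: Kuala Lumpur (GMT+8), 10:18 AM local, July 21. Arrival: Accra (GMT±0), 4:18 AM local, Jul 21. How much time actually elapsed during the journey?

2 hours

Departure in UTC: 10:18 AM − 8:00 = 2:18 AM on Jul 21.
Arrival is already UTC: 4:18 AM on Jul 21.
Elapsed = 4:18 AM − 2:18 AM = 2 hours.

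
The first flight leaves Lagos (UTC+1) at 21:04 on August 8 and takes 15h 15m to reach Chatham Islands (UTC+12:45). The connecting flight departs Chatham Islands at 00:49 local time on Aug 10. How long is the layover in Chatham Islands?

45 minutes

Convert departure to UTC: 21:04 − 1:00 = 20:04 UTC on Aug 8.
Add 15 hours 15 minutes flight time → 11:19 UTC (Aug 9).
Chatham Islands is UTC+12:45, so local arrival = 11:19 + 12:45 = 00:04 on Aug 10.
Layover = 00:49 − 00:04 = 45 minutes.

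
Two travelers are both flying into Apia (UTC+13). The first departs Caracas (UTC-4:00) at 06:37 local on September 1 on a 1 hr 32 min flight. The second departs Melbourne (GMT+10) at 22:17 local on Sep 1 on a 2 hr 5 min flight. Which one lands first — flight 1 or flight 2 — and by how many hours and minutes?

the first, by 2 hours 13 minutes

Flight 1 in UTC: 06:37 + 4:00 = 10:37 on Sep 1.
+1 hour 32 minutes → arrive 12:09 UTC on Sep 1.
Flight 2 in UTC: 22:17 − 10:00 = 12:17 on Sep 1.
+2 hours and 5 minutes → arrive 14:22 UTC on Sep 1.
Flight 1 lands earlier by 2 hours 13 minutes.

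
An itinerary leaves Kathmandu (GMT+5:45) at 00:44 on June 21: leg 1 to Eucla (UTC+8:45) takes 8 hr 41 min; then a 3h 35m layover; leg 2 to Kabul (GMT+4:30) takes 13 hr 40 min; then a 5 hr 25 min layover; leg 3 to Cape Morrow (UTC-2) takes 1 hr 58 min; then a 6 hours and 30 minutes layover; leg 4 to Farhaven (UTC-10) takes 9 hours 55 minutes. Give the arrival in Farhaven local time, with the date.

10:43 on Jun 22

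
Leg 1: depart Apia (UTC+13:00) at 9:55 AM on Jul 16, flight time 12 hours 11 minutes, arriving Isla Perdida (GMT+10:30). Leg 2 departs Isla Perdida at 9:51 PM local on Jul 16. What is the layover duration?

Convert departure to UTC: 9:55 AM − 13:00 = 8:55 PM UTC on Jul 15.
Add 12 hours and 11 minutes flight time → 9:06 AM UTC (Jul 16).
Isla Perdida is UTC+10:30, so local arrival = 9:06 AM + 10:30 = 7:36 PM on Jul 16.
Layover = 9:51 PM − 7:36 PM = 2 hours 15 minutes.

2 hours 15 minutes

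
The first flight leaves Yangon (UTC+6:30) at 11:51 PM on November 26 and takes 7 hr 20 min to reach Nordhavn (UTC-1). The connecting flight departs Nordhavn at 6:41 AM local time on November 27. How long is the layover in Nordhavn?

7 hours

Convert departure to UTC: 11:51 PM − 6:30 = 5:21 PM UTC on Nov 26.
Add 7 hours 20 minutes flight time → 12:41 AM UTC (Nov 27).
Nordhavn is UTC−1:00, so local arrival = 12:41 AM − 1:00 = 11:41 PM on Nov 26.
Layover = 6:41 AM − 11:41 PM (+1 day) = 7 hours.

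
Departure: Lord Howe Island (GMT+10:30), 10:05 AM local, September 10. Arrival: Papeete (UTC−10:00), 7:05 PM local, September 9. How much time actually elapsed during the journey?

Departure in UTC: 10:05 AM − 10:30 = 11:35 PM on Sep 9.
Arrival in UTC: 7:05 PM + 10:00 = 5:05 AM on Sep 10.
Elapsed = 5:05 AM − 11:35 PM (+1 day) = 5 hours 30 minutes.

5 hours 30 minutes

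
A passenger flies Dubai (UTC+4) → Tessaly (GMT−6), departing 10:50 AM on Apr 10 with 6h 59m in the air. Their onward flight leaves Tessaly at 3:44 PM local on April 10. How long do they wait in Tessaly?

7 hours 55 minutes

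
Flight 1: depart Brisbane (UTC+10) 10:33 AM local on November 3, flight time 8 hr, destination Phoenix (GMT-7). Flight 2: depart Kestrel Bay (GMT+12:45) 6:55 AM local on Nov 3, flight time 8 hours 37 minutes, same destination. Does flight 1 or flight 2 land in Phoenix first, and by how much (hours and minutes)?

the second, by 5 hours 46 minutes

Flight 1 in UTC: 10:33 AM − 10:00 = 12:33 AM on Nov 3.
+8 hours → arrive 8:33 AM UTC on Nov 3.
Flight 2 in UTC: 6:55 AM − 12:45 = 6:10 PM on Nov 2.
+8 hours 37 minutes → arrive 2:47 AM UTC on Nov 3.
Flight 2 lands earlier by 5 hours 46 minutes.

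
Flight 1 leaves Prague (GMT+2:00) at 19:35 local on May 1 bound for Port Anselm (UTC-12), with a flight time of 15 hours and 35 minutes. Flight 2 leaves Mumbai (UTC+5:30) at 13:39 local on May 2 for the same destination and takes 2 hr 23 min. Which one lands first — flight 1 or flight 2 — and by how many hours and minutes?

the first, by 1 hour 22 minutes

Flight 1 in UTC: 19:35 − 2:00 = 17:35 on May 1.
+15 hours 35 minutes → arrive 09:10 UTC on May 2.
Flight 2 in UTC: 13:39 − 5:30 = 08:09 on May 2.
+2 hours 23 minutes → arrive 10:32 UTC on May 2.
Flight 1 lands earlier by 1 hour 22 minutes.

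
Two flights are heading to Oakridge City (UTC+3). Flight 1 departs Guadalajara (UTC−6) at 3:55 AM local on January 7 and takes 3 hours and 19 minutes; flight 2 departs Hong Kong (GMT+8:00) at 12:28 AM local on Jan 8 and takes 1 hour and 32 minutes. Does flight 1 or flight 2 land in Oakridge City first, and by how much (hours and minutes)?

the first, by 4 hours 46 minutes

Flight 1 in UTC: 3:55 AM + 6:00 = 9:55 AM on Jan 7.
+3 hours 19 minutes → arrive 1:14 PM UTC on Jan 7.
Flight 2 in UTC: 12:28 AM − 8:00 = 4:28 PM on Jan 7.
+1 hour 32 minutes → arrive 6:00 PM UTC on Jan 7.
Flight 1 lands earlier by 4 hours 46 minutes.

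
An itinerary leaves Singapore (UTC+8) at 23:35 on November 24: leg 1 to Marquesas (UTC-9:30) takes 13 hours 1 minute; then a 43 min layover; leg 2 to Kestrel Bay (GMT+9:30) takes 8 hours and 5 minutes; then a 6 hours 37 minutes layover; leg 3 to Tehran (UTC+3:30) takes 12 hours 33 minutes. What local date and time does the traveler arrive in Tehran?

Convert departure to UTC: 23:35 − 8:00 = 15:35 UTC on Nov 24.
Add 13 hours and 1 minute leg 1 → 04:36 UTC (Nov 25).
Add 43 minutes layover in Marquesas → 05:19 UTC.
Add 8 hours 5 minutes leg 2 → 13:24 UTC.
Add 6 hours and 37 minutes layover in Kestrel Bay → 20:01 UTC.
Add 12 hours and 33 minutes leg 3 → 08:34 UTC (Nov 26).
Tehran is UTC+3:30, so local arrival = 08:34 + 3:30 = 12:04 on Nov 26.

12:04 on November 26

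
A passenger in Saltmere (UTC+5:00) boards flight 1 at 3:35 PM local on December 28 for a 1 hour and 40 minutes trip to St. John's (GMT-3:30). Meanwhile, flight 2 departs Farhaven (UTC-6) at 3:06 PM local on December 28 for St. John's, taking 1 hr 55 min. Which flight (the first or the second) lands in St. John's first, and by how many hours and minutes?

the first, by 10 hours 46 minutes

Flight 1 in UTC: 3:35 PM − 5:00 = 10:35 AM on Dec 28.
+1 hour and 40 minutes → arrive 12:15 PM UTC on Dec 28.
Flight 2 in UTC: 3:06 PM + 6:00 = 9:06 PM on Dec 28.
+1 hour and 55 minutes → arrive 11:01 PM UTC on Dec 28.
Flight 1 lands earlier by 10 hours 46 minutes.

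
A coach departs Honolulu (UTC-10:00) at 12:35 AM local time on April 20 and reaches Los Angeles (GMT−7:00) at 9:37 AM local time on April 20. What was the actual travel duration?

Departure in UTC: 12:35 AM + 10:00 = 10:35 AM on Apr 20.
Arrival in UTC: 9:37 AM + 7:00 = 4:37 PM on Apr 20.
Elapsed = 4:37 PM − 10:35 AM = 6 hours 2 minutes.

6 hours 2 minutes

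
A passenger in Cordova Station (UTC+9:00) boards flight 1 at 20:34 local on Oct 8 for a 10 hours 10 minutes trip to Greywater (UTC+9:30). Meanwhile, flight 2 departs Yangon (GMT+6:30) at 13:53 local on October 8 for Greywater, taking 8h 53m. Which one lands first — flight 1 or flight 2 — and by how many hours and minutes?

the second, by 5 hours 28 minutes

Flight 1 in UTC: 20:34 − 9:00 = 11:34 on Oct 8.
+10 hours and 10 minutes → arrive 21:44 UTC on Oct 8.
Flight 2 in UTC: 13:53 − 6:30 = 07:23 on Oct 8.
+8 hours 53 minutes → arrive 16:16 UTC on Oct 8.
Flight 2 lands earlier by 5 hours 28 minutes.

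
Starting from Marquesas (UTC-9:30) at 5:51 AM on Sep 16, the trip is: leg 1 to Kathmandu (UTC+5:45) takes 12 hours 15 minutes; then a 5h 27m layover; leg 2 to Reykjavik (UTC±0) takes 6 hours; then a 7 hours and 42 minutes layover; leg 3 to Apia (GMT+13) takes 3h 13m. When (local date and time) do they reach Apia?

Convert departure to UTC: 5:51 AM + 9:30 = 3:21 PM UTC on Sep 16.
Add 12 hours and 15 minutes leg 1 → 3:36 AM UTC (Sep 17).
Add 5 hours and 27 minutes layover in Kathmandu → 9:03 AM UTC.
Add 6 hours leg 2 → 3:03 PM UTC.
Add 7 hours and 42 minutes layover in Reykjavik → 10:45 PM UTC.
Add 3 hours and 13 minutes leg 3 → 1:58 AM UTC (Sep 18).
Apia is UTC+13:00, so local arrival = 1:58 AM + 13:00 = 2:58 PM on Sep 18.

2:58 PM on Sep 18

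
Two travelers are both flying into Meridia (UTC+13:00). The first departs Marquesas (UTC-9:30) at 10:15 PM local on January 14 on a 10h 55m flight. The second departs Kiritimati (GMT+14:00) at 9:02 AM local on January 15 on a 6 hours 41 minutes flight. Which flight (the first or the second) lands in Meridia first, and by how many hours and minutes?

Flight 1 in UTC: 10:15 PM + 9:30 = 7:45 AM on Jan 15.
+10 hours 55 minutes → arrive 6:40 PM UTC on Jan 15.
Flight 2 in UTC: 9:02 AM − 14:00 = 7:02 PM on Jan 14.
+6 hours 41 minutes → arrive 1:43 AM UTC on Jan 15.
Flight 2 lands earlier by 16 hours 57 minutes.

the second, by 16 hours 57 minutes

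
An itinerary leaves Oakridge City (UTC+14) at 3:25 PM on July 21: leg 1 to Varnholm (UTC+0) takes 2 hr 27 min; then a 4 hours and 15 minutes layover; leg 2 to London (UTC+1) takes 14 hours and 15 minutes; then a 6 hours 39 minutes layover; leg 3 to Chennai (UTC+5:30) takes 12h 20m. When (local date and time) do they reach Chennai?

10:51 PM on Jul 22

Convert departure to UTC: 3:25 PM − 14:00 = 1:25 AM UTC on Jul 21.
Add 2 hours and 27 minutes leg 1 → 3:52 AM UTC.
Add 4 hours and 15 minutes layover in Varnholm → 8:07 AM UTC.
Add 14 hours and 15 minutes leg 2 → 10:22 PM UTC.
Add 6 hours and 39 minutes layover in London → 5:01 AM UTC (Jul 22).
Add 12 hours and 20 minutes leg 3 → 5:21 PM UTC.
Chennai is UTC+5:30, so local arrival = 5:21 PM + 5:30 = 10:51 PM on Jul 22.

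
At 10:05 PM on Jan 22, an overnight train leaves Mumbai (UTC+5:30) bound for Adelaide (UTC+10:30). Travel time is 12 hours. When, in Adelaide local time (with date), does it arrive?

3:05 PM on January 23

Convert departure to UTC: 10:05 PM − 5:30 = 4:35 PM UTC on Jan 22.
Add 12 hours travel time → 4:35 AM UTC (Jan 23).
Adelaide is UTC+10:30, so local arrival = 4:35 AM + 10:30 = 3:05 PM on Jan 23.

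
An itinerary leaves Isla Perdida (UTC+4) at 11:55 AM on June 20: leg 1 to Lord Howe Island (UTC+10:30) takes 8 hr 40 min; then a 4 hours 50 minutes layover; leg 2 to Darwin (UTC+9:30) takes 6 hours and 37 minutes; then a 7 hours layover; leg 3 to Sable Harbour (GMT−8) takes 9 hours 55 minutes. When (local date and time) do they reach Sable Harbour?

12:57 PM on June 21

Convert departure to UTC: 11:55 AM − 4:00 = 7:55 AM UTC on Jun 20.
Add 8 hours 40 minutes leg 1 → 4:35 PM UTC.
Add 4 hours and 50 minutes layover in Lord Howe Island → 9:25 PM UTC.
Add 6 hours 37 minutes leg 2 → 4:02 AM UTC (Jun 21).
Add 7 hours layover in Darwin → 11:02 AM UTC.
Add 9 hours 55 minutes leg 3 → 8:57 PM UTC.
Sable Harbour is UTC−8:00, so local arrival = 8:57 PM − 8:00 = 12:57 PM on Jun 21.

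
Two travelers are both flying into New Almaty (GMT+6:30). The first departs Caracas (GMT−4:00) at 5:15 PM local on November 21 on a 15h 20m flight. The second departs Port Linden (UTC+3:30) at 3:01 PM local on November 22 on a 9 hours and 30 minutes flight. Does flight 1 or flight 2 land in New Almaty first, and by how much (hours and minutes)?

Flight 1 in UTC: 5:15 PM + 4:00 = 9:15 PM on Nov 21.
+15 hours and 20 minutes → arrive 12:35 PM UTC on Nov 22.
Flight 2 in UTC: 3:01 PM − 3:30 = 11:31 AM on Nov 22.
+9 hours and 30 minutes → arrive 9:01 PM UTC on Nov 22.
Flight 1 lands earlier by 8 hours 26 minutes.

the first, by 8 hours 26 minutes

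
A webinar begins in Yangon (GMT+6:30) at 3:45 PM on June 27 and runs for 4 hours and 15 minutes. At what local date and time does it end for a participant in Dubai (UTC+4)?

5:30 PM on Jun 27

Convert start to UTC: 3:45 PM − 6:30 = 9:15 AM UTC on Jun 27.
Add 4 hours 15 minutes duration → 1:30 PM UTC.
Dubai is UTC+4:00, so local end time = 1:30 PM + 4:00 = 5:30 PM on Jun 27.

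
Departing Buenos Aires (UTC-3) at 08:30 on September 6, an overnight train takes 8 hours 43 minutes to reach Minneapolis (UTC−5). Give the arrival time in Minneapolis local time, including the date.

Minneapolis is 2:00 behind Buenos Aires.
After 8 hours and 43 minutes it is 17:13 in Buenos Aires.
Shift by the zone difference: 17:13 − 2:00 = 15:13 on Sep 6 in Minneapolis.

15:13 on Sep 6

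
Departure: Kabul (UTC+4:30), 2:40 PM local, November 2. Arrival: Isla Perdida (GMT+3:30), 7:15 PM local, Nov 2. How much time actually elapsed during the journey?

5 hours 35 minutes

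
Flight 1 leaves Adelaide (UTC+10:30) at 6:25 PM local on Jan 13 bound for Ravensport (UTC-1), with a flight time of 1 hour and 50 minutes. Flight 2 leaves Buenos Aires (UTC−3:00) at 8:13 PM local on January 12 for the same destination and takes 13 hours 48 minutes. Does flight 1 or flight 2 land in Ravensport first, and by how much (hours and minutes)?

the first, by 3 hours 16 minutes

Flight 1 in UTC: 6:25 PM − 10:30 = 7:55 AM on Jan 13.
+1 hour and 50 minutes → arrive 9:45 AM UTC on Jan 13.
Flight 2 in UTC: 8:13 PM + 3:00 = 11:13 PM on Jan 12.
+13 hours and 48 minutes → arrive 1:01 PM UTC on Jan 13.
Flight 1 lands earlier by 3 hours 16 minutes.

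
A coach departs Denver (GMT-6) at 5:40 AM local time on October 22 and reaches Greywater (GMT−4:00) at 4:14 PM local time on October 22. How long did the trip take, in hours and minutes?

8 hours 34 minutes

Departure in UTC: 5:40 AM + 6:00 = 11:40 AM on Oct 22.
Arrival in UTC: 4:14 PM + 4:00 = 8:14 PM on Oct 22.
Elapsed = 8:14 PM − 11:40 AM = 8 hours 34 minutes.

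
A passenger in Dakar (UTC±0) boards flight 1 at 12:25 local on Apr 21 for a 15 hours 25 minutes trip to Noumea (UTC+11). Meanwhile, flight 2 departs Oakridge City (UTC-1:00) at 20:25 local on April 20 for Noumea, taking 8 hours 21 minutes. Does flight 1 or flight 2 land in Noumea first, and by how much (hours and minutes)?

the second, by 22 hours 4 minutes

Flight 1 departs at 12:25 UTC (Apr 21).
+15 hours and 25 minutes → arrive 03:50 UTC on Apr 22.
Flight 2 in UTC: 20:25 + 1:00 = 21:25 on Apr 20.
+8 hours 21 minutes → arrive 05:46 UTC on Apr 21.
Flight 2 lands earlier by 22 hours 4 minutes.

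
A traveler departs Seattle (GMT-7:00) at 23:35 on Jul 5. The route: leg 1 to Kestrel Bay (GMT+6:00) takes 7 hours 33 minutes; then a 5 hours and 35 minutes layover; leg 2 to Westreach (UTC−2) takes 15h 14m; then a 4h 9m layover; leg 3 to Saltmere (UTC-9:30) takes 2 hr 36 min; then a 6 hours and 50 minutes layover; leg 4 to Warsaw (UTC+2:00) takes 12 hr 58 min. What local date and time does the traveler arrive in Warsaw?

15:30 on Jul 8

Convert departure to UTC: 23:35 + 7:00 = 06:35 UTC on Jul 6.
Add 7 hours and 33 minutes leg 1 → 14:08 UTC.
Add 5 hours and 35 minutes layover in Kestrel Bay → 19:43 UTC.
Add 15 hours and 14 minutes leg 2 → 10:57 UTC (Jul 7).
Add 4 hours and 9 minutes layover in Westreach → 15:06 UTC.
Add 2 hours and 36 minutes leg 3 → 17:42 UTC.
Add 6 hours and 50 minutes layover in Saltmere → 00:32 UTC (Jul 8).
Add 12 hours 58 minutes leg 4 → 13:30 UTC.
Warsaw is UTC+2:00, so local arrival = 13:30 + 2:00 = 15:30 on Jul 8.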